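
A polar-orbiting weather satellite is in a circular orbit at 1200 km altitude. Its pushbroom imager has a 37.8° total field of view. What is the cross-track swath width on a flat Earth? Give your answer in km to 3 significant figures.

Half-angle = 37.8°/2 = 18.9°.
Swath width ≈ 2h·tan(θ/2) = 2 × 1200 × tan(18.9°) = 821.7 km.

822 km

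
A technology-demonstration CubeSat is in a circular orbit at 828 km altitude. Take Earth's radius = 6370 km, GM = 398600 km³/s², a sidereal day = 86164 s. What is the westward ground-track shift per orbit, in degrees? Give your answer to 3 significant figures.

25.4°

Semi-major axis a = 6370 + 828 = 7198 km. Period T = 2π√(a³/μ) = 2π√(7198³/398600) = 6077.6 s = 101.29 min.
During one orbit Earth rotates (6077.6 / 86164) × 360° = 25.39°.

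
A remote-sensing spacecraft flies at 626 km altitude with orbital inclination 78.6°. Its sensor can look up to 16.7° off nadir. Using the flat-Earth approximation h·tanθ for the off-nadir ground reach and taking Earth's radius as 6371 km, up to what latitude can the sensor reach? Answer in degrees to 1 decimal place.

For a prograde orbit the ground track reaches latitude ±i = ±78.6°.
Sensor half-swath on the ground ≈ 626·tan(16.7°) = 188 km = 1.69° of latitude.
Maximum observable latitude ≈ 78.6 + 1.69 = 80.3°.

80.3°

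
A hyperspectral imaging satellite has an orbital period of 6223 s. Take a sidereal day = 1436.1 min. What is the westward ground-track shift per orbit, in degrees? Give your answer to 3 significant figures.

During one orbit Earth rotates (6223.0 / 86166) × 360° = 26.00°.

26.0°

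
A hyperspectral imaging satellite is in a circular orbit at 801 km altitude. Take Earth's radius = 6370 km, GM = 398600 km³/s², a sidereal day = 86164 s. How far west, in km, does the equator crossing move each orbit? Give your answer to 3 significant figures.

Semi-major axis a = 6370 + 801 = 7171 km. Period T = 2π√(a³/μ) = 2π√(7171³/398600) = 6043.4 s = 100.72 min.
During one orbit Earth rotates (6043.4 / 86164) × 360° = 25.25°.
At the equator that is 25.25° × (2π·6370/360) km/° = 25.25 × 111.2 = 2807 km.

2810 km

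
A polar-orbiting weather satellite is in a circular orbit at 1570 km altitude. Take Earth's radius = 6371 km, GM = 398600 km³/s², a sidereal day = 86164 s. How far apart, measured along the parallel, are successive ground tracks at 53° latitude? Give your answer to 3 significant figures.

1970 km

Semi-major axis a = 6371 + 1570 = 7941 km. Period T = 2π√(a³/μ) = 2π√(7941³/398600) = 7042.5 s = 117.37 min.
Node shift per orbit = (7042.5/86164) × 360° = 29.42°.
Equatorial spacing = 29.42 × 111.2 km/° = 3272 km.
At 53° latitude, spacing = 3272 × cos(53°) = 1969 km.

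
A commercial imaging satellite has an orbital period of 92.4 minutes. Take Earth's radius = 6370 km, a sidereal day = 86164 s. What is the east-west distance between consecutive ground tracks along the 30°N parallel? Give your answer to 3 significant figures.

T = 92.4 min = 5544.0 s.
Node shift per orbit = (5544.0/86164) × 360° = 23.16°.
Equatorial spacing = 23.16 × 111.2 km/° = 2575 km.
At 30° latitude, spacing = 2575 × cos(30°) = 2230 km.

2230 km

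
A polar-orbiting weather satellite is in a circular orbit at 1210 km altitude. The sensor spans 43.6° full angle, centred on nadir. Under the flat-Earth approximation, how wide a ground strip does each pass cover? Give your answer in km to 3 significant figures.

968 km

Half-angle = 43.6°/2 = 21.8°.
Swath width ≈ 2h·tan(θ/2) = 2 × 1210 × tan(21.8°) = 967.9 km.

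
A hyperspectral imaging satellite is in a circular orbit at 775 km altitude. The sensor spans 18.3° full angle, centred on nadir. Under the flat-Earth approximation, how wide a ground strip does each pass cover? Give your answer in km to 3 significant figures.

250 km

Half-angle = 18.3°/2 = 9.15°.
Swath width ≈ 2h·tan(θ/2) = 2 × 775 × tan(9.15°) = 249.7 km.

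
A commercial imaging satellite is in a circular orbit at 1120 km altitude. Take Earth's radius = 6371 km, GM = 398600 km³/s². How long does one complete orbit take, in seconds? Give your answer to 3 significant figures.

6450 seconds

Semi-major axis a = 6371 + 1120 = 7491 km. Period T = 2π√(a³/μ) = 2π√(7491³/398600) = 6452.4 s = 107.54 min.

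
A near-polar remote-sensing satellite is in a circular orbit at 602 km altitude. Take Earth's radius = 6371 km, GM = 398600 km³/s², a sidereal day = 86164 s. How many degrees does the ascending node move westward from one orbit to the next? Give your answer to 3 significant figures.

24.2°

Semi-major axis a = 6371 + 602 = 6973 km. Period T = 2π√(a³/μ) = 2π√(6973³/398600) = 5794.8 s = 96.58 min.
During one orbit Earth rotates (5794.8 / 86164) × 360° = 24.21°.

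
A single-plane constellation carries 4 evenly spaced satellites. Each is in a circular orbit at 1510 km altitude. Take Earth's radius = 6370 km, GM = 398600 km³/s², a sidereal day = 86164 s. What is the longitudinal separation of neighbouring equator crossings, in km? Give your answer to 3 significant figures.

808 km

Semi-major axis a = 6370 + 1510 = 7880 km. Period T = 2π√(a³/μ) = 2π√(7880³/398600) = 6961.5 s = 116.02 min.
Single-satellite node shift = (6961.5/86164) × 360° = 29.09°.
With 4 satellites evenly phased, successive equator crossings are 29.09/4 = 7.271° apart.
That is 7.271 × 111.2 = 808 km at the equator.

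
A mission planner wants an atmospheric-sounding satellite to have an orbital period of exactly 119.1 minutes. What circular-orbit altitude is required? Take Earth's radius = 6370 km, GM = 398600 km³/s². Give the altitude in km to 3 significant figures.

T = 119.1 min = 7146.0 s.
From T = 2π√(a³/μ): a = (μ T²/4π²)^(1/3) = (398600 × 7146.0² / 4π²)^(1/3) = 8019 km.
Altitude h = a − R = 8019 − 6370 = 1649 km.

1650 km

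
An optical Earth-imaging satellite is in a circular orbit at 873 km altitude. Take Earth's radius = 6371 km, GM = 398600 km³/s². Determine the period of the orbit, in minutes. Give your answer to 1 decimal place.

Semi-major axis a = 6371 + 873 = 7244 km. Period T = 2π√(a³/μ) = 2π√(7244³/398600) = 6135.9 s = 102.27 min.

102.3 min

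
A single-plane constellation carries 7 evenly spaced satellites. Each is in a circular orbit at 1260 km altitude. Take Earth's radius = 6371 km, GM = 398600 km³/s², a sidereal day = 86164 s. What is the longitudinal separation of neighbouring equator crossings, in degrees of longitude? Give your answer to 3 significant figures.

3.96°

Semi-major axis a = 6371 + 1260 = 7631 km. Period T = 2π√(a³/μ) = 2π√(7631³/398600) = 6634.1 s = 110.57 min.
Single-satellite node shift = (6634.1/86164) × 360° = 27.72°.
With 7 satellites evenly phased, successive equator crossings are 27.72/7 = 3.960° apart.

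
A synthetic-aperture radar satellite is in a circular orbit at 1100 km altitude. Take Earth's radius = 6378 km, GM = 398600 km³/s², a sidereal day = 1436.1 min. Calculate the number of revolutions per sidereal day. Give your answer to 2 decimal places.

13.39

Semi-major axis a = 6378 + 1100 = 7478 km. Period T = 2π√(a³/μ) = 2π√(7478³/398600) = 6435.6 s = 107.26 min.
Orbits per sidereal day = 86166 / 6435.6 = 13.389.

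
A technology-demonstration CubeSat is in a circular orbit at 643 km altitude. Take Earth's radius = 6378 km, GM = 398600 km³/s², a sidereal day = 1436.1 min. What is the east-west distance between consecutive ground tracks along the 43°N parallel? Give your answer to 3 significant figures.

Semi-major axis a = 6378 + 643 = 7021 km. Period T = 2π√(a³/μ) = 2π√(7021³/398600) = 5854.8 s = 97.58 min.
Node shift per orbit = (5854.8/86166) × 360° = 24.46°.
Equatorial spacing = 24.46 × 111.3 km/° = 2723 km.
At 43° latitude, spacing = 2723 × cos(43°) = 1991 km.

1990 km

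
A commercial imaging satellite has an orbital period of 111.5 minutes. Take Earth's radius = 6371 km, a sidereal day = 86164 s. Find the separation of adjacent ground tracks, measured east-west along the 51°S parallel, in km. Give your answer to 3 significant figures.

T = 111.5 min = 6690.0 s.
Node shift per orbit = (6690.0/86164) × 360° = 27.95°.
Equatorial spacing = 27.95 × 111.2 km/° = 3108 km.
At 51° latitude, spacing = 3108 × cos(51°) = 1956 km.

1960 km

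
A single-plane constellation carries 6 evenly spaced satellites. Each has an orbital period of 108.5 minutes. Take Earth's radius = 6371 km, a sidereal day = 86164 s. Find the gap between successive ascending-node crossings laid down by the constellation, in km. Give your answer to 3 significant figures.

T = 108.5 min = 6510.0 s.
Single-satellite node shift = (6510.0/86164) × 360° = 27.20°.
With 6 satellites evenly phased, successive equator crossings are 27.20/6 = 4.533° apart.
That is 4.533 × 111.2 = 504 km at the equator.

504 km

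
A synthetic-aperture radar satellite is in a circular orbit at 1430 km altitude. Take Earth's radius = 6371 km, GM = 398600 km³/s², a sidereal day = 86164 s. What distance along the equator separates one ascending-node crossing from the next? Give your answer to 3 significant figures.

3190 km

Semi-major axis a = 6371 + 1430 = 7801 km. Period T = 2π√(a³/μ) = 2π√(7801³/398600) = 6857.0 s = 114.28 min.
During one orbit Earth rotates (6857.0 / 86164) × 360° = 28.65°.
At the equator that is 28.65° × (2π·6371/360) km/° = 28.65 × 111.2 = 3186 km.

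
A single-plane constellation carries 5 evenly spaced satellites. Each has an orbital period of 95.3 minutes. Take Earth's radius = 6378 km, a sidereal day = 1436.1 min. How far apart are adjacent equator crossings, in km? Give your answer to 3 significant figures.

T = 95.3 min = 5718.0 s.
Single-satellite node shift = (5718.0/86166) × 360° = 23.89°.
With 5 satellites evenly phased, successive equator crossings are 23.89/5 = 4.778° apart.
That is 4.778 × 111.3 = 532 km at the equator.

532 km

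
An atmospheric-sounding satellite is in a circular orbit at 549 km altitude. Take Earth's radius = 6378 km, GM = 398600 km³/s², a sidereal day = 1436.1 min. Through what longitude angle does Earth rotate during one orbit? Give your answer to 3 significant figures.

Semi-major axis a = 6378 + 549 = 6927 km. Period T = 2π√(a³/μ) = 2π√(6927³/398600) = 5737.6 s = 95.63 min.
During one orbit Earth rotates (5737.6 / 86166) × 360° = 23.97°.

24.0°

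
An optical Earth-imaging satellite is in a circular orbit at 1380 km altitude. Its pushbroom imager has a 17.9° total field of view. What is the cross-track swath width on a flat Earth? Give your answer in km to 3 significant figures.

435 km

Half-angle = 17.9°/2 = 8.95°.
Swath width ≈ 2h·tan(θ/2) = 2 × 1380 × tan(8.95°) = 434.7 km.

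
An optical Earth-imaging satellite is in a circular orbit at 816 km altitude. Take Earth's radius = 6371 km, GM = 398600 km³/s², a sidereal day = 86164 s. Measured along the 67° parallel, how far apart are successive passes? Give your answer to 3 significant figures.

Semi-major axis a = 6371 + 816 = 7187 km. Period T = 2π√(a³/μ) = 2π√(7187³/398600) = 6063.6 s = 101.06 min.
Node shift per orbit = (6063.6/86164) × 360° = 25.33°.
Equatorial spacing = 25.33 × 111.2 km/° = 2817 km.
At 67° latitude, spacing = 2817 × cos(67°) = 1101 km.

1100 km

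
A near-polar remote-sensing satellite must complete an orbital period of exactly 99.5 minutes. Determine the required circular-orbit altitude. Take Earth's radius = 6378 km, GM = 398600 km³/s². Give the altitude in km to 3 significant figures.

T = 99.5 min = 5970.0 s.
From T = 2π√(a³/μ): a = (μ T²/4π²)^(1/3) = (398600 × 5970.0² / 4π²)^(1/3) = 7113 km.
Altitude h = a − R = 7113 − 6378 = 735 km.

735 km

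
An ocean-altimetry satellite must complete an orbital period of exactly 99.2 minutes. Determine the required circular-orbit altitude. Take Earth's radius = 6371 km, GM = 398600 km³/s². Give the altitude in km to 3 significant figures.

T = 99.2 min = 5952.0 s.
From T = 2π√(a³/μ): a = (μ T²/4π²)^(1/3) = (398600 × 5952.0² / 4π²)^(1/3) = 7099 km.
Altitude h = a − R = 7099 − 6371 = 728 km.

728 km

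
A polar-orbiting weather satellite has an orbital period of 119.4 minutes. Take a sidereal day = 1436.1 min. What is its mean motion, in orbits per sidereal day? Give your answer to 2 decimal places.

T = 119.4 min = 7164.0 s.
Orbits per sidereal day = 86166 / 7164.0 = 12.028.

12.03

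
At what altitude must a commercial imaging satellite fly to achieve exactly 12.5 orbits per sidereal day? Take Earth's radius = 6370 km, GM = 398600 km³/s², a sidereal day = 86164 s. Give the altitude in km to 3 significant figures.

1460 km

Required period T = 86164 / 12.5 = 6893.1 s.
From T = 2π√(a³/μ): a = (μ T²/4π²)^(1/3) = (398600 × 6893.1² / 4π²)^(1/3) = 7828 km.
Altitude h = a − R = 7828 − 6370 = 1458 km.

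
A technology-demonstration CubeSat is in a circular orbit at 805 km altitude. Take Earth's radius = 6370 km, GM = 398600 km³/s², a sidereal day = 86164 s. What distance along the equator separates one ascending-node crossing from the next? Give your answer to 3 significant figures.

2810 km

Semi-major axis a = 6370 + 805 = 7175 km. Period T = 2π√(a³/μ) = 2π√(7175³/398600) = 6048.4 s = 100.81 min.
During one orbit Earth rotates (6048.4 / 86164) × 360° = 25.27°.
At the equator that is 25.27° × (2π·6370/360) km/° = 25.27 × 111.2 = 2810 km.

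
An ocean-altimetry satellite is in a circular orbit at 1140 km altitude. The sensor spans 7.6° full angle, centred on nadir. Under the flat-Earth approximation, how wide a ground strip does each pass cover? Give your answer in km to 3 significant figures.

151 km

Half-angle = 7.6°/2 = 3.8°.
Swath width ≈ 2h·tan(θ/2) = 2 × 1140 × tan(3.8°) = 151.4 km.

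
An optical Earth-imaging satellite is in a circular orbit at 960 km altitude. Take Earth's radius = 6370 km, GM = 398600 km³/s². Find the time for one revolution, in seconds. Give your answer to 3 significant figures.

6250 seconds

Semi-major axis a = 6370 + 960 = 7330 km. Period T = 2π√(a³/μ) = 2π√(7330³/398600) = 6245.5 s = 104.09 min.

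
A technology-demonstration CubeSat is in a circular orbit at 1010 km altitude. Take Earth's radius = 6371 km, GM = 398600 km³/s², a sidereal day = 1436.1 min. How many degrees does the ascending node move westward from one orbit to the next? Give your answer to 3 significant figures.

Semi-major axis a = 6371 + 1010 = 7381 km. Period T = 2π√(a³/μ) = 2π√(7381³/398600) = 6310.8 s = 105.18 min.
During one orbit Earth rotates (6310.8 / 86166) × 360° = 26.37°.

26.4°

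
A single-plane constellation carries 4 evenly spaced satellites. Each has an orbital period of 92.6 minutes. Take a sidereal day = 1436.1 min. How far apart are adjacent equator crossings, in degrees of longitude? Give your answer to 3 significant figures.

T = 92.6 min = 5556.0 s.
Single-satellite node shift = (5556.0/86166) × 360° = 23.21°.
With 4 satellites evenly phased, successive equator crossings are 23.21/4 = 5.803° apart.

5.80°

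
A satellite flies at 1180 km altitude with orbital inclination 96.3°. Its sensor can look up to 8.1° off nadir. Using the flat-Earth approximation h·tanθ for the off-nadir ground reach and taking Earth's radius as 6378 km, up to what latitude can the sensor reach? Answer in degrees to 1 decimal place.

Retrograde orbit: the ground track reaches ±(180° − i) = ±(180 − 96.3) = ±83.7°.
Sensor half-swath on the ground ≈ 1180·tan(8.1°) = 168 km = 1.51° of latitude.
Maximum observable latitude ≈ 83.7 + 1.51 = 85.2°.

85.2°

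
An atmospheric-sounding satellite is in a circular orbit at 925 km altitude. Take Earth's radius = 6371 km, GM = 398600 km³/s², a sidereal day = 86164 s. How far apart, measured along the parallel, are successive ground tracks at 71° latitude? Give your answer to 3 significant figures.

938 km

Semi-major axis a = 6371 + 925 = 7296 km. Period T = 2π√(a³/μ) = 2π√(7296³/398600) = 6202.1 s = 103.37 min.
Node shift per orbit = (6202.1/86164) × 360° = 25.91°.
Equatorial spacing = 25.91 × 111.2 km/° = 2881 km.
At 71° latitude, spacing = 2881 × cos(71°) = 938 km.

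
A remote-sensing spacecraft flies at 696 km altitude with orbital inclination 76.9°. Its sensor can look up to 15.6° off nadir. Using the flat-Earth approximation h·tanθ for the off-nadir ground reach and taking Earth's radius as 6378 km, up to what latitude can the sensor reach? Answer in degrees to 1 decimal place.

For a prograde orbit the ground track reaches latitude ±i = ±76.9°.
Sensor half-swath on the ground ≈ 696·tan(15.6°) = 194 km = 1.75° of latitude.
Maximum observable latitude ≈ 76.9 + 1.75 = 78.6°.

78.6°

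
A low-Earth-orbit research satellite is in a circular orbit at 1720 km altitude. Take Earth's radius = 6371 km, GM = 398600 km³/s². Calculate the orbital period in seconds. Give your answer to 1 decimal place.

Semi-major axis a = 6371 + 1720 = 8091 km. Period T = 2π√(a³/μ) = 2π√(8091³/398600) = 7242.9 s = 120.72 min.

7242.9 seconds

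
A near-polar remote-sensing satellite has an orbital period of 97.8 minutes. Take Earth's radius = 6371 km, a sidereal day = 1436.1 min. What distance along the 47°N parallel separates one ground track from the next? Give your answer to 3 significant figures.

T = 97.8 min = 5868.0 s.
Node shift per orbit = (5868.0/86166) × 360° = 24.52°.
Equatorial spacing = 24.52 × 111.2 km/° = 2726 km.
At 47° latitude, spacing = 2726 × cos(47°) = 1859 km.

1860 km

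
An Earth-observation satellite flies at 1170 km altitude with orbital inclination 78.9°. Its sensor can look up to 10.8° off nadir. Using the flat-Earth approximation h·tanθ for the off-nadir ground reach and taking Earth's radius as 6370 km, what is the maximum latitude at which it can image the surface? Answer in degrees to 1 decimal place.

For a prograde orbit the ground track reaches latitude ±i = ±78.9°.
Sensor half-swath on the ground ≈ 1170·tan(10.8°) = 223 km = 2.01° of latitude.
Maximum observable latitude ≈ 78.9 + 2.01 = 80.9°.

80.9°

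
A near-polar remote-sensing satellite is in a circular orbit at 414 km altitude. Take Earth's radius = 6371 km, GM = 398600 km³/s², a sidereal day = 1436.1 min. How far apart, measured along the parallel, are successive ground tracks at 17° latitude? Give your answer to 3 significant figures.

Semi-major axis a = 6371 + 414 = 6785 km. Period T = 2π√(a³/μ) = 2π√(6785³/398600) = 5562.1 s = 92.70 min.
Node shift per orbit = (5562.1/86166) × 360° = 23.24°.
Equatorial spacing = 23.24 × 111.2 km/° = 2584 km.
At 17° latitude, spacing = 2584 × cos(17°) = 2471 km.

2470 km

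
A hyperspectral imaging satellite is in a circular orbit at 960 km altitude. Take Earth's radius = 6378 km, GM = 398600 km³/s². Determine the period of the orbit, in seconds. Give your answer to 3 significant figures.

6260 seconds

Semi-major axis a = 6378 + 960 = 7338 km. Period T = 2π√(a³/μ) = 2π√(7338³/398600) = 6255.7 s = 104.26 min.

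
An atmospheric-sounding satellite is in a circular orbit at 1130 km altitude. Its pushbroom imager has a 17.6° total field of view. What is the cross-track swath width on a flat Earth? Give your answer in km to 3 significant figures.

Half-angle = 17.6°/2 = 8.8°.
Swath width ≈ 2h·tan(θ/2) = 2 × 1130 × tan(8.8°) = 349.9 km.

350 km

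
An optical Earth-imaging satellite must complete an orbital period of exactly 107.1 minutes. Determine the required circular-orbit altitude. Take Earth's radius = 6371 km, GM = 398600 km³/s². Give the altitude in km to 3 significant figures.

T = 107.1 min = 6426.0 s.
From T = 2π√(a³/μ): a = (μ T²/4π²)^(1/3) = (398600 × 6426.0² / 4π²)^(1/3) = 7471 km.
Altitude h = a − R = 7471 − 6371 = 1100 km.

1100 km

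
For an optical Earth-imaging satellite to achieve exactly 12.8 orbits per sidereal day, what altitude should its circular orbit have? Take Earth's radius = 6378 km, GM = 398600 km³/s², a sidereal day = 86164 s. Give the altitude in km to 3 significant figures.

Required period T = 86164 / 12.8 = 6731.6 s.
From T = 2π√(a³/μ): a = (μ T²/4π²)^(1/3) = (398600 × 6731.6² / 4π²)^(1/3) = 7706 km.
Altitude h = a − R = 7706 − 6378 = 1328 km.

1330 km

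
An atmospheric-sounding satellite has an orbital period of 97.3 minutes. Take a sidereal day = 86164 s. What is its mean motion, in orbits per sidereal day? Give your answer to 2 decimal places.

T = 97.3 min = 5838.0 s.
Orbits per sidereal day = 86164 / 5838.0 = 14.759.

14.76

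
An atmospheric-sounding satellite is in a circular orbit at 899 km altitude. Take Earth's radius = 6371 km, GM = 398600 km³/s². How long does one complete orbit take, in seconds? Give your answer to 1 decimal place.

Semi-major axis a = 6371 + 899 = 7270 km. Period T = 2π√(a³/μ) = 2π√(7270³/398600) = 6169.0 s = 102.82 min.

6169.0 seconds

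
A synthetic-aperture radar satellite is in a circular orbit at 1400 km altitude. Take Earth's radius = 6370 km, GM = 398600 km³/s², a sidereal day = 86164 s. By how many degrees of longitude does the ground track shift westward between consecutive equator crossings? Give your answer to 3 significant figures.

Semi-major axis a = 6370 + 1400 = 7770 km. Period T = 2π√(a³/μ) = 2π√(7770³/398600) = 6816.2 s = 113.60 min.
During one orbit Earth rotates (6816.2 / 86164) × 360° = 28.48°.

28.5°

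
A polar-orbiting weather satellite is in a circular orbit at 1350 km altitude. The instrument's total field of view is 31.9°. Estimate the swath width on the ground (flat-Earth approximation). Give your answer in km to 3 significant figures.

772 km

Half-angle = 31.9°/2 = 15.95°.
Swath width ≈ 2h·tan(θ/2) = 2 × 1350 × tan(15.95°) = 771.7 km.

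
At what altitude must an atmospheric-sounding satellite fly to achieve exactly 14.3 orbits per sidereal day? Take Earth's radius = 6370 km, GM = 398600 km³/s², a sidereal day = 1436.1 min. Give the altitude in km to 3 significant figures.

787 km

Required period T = 86166 / 14.3 = 6025.6 s.
From T = 2π√(a³/μ): a = (μ T²/4π²)^(1/3) = (398600 × 6025.6² / 4π²)^(1/3) = 7157 km.
Altitude h = a − R = 7157 − 6370 = 787 km.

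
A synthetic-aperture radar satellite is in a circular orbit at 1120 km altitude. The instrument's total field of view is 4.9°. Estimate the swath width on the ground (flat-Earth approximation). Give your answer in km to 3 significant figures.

Half-angle = 4.9°/2 = 2.45°.
Swath width ≈ 2h·tan(θ/2) = 2 × 1120 × tan(2.45°) = 95.8 km.

95.8 km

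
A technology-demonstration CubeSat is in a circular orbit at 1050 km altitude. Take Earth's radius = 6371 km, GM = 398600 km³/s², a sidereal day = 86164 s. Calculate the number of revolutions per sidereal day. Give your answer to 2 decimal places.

Semi-major axis a = 6371 + 1050 = 7421 km. Period T = 2π√(a³/μ) = 2π√(7421³/398600) = 6362.2 s = 106.04 min.
Orbits per sidereal day = 86164 / 6362.2 = 13.543.

13.54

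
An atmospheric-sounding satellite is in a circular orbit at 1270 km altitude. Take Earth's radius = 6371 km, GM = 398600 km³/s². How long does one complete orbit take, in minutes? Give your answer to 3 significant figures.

111 min

Semi-major axis a = 6371 + 1270 = 7641 km. Period T = 2π√(a³/μ) = 2π√(7641³/398600) = 6647.2 s = 110.79 min.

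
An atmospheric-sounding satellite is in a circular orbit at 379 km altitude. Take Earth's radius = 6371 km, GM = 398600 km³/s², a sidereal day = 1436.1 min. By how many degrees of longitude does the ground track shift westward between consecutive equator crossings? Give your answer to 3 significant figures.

Semi-major axis a = 6371 + 379 = 6750 km. Period T = 2π√(a³/μ) = 2π√(6750³/398600) = 5519.1 s = 91.98 min.
During one orbit Earth rotates (5519.1 / 86166) × 360° = 23.06°.

23.1°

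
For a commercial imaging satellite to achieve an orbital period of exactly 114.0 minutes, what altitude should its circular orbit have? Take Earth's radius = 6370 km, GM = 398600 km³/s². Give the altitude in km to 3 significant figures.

1420 km

T = 114.0 min = 6840.0 s.
From T = 2π√(a³/μ): a = (μ T²/4π²)^(1/3) = (398600 × 6840.0² / 4π²)^(1/3) = 7788 km.
Altitude h = a − R = 7788 − 6370 = 1418 km.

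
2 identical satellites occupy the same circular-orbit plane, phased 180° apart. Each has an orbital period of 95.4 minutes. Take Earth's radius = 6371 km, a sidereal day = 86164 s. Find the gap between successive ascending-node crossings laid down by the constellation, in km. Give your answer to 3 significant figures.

T = 95.4 min = 5724.0 s.
Single-satellite node shift = (5724.0/86164) × 360° = 23.92°.
With 2 satellites evenly phased, successive equator crossings are 23.92/2 = 11.958° apart.
That is 11.958 × 111.2 = 1330 km at the equator.

1330 km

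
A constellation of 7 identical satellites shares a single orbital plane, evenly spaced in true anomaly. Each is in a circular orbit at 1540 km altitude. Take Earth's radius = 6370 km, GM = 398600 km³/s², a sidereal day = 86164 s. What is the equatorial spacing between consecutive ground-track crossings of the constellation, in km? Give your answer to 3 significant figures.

465 km

Semi-major axis a = 6370 + 1540 = 7910 km. Period T = 2π√(a³/μ) = 2π√(7910³/398600) = 7001.3 s = 116.69 min.
Single-satellite node shift = (7001.3/86164) × 360° = 29.25°.
With 7 satellites evenly phased, successive equator crossings are 29.25/7 = 4.179° apart.
That is 4.179 × 111.2 = 465 km at the equator.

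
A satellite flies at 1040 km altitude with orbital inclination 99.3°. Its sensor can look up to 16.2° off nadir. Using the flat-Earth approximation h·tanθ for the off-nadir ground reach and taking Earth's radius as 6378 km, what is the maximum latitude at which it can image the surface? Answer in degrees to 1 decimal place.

Retrograde orbit: the ground track reaches ±(180° − i) = ±(180 − 99.3) = ±80.7°.
Sensor half-swath on the ground ≈ 1040·tan(16.2°) = 302 km = 2.71° of latitude.
Maximum observable latitude ≈ 80.7 + 2.71 = 83.4°.

83.4°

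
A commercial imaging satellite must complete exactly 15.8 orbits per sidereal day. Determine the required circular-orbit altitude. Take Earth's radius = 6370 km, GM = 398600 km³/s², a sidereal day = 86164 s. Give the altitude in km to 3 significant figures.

326 km

Required period T = 86164 / 15.8 = 5453.4 s.
From T = 2π√(a³/μ): a = (μ T²/4π²)^(1/3) = (398600 × 5453.4² / 4π²)^(1/3) = 6696 km.
Altitude h = a − R = 6696 − 6370 = 326 km.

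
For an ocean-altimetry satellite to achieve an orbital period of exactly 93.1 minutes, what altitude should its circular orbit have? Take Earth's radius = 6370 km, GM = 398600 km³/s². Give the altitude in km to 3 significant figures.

T = 93.1 min = 5586.0 s.
From T = 2π√(a³/μ): a = (μ T²/4π²)^(1/3) = (398600 × 5586.0² / 4π²)^(1/3) = 6804 km.
Altitude h = a − R = 6804 − 6370 = 434 km.

434 km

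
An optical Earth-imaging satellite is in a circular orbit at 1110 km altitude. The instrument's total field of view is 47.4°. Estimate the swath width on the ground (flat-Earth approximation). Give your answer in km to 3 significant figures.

975 km

Half-angle = 47.4°/2 = 23.7°.
Swath width ≈ 2h·tan(θ/2) = 2 × 1110 × tan(23.7°) = 974.5 km.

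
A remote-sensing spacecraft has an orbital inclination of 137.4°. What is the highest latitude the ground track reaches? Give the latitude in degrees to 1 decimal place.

42.6°

Retrograde orbit: the ground track reaches ±(180° − i) = ±(180 − 137.4) = ±42.6°.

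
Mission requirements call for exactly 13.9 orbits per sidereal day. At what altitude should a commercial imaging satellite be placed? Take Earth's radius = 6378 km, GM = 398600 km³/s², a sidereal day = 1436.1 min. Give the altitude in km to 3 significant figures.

916 km

Required period T = 86166 / 13.9 = 6199.0 s.
From T = 2π√(a³/μ): a = (μ T²/4π²)^(1/3) = (398600 × 6199.0² / 4π²)^(1/3) = 7294 km.
Altitude h = a − R = 7294 − 6378 = 916 km.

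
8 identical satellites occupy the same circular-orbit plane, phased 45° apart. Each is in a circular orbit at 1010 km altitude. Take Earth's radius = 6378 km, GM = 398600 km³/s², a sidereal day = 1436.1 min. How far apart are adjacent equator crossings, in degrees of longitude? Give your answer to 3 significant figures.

Semi-major axis a = 6378 + 1010 = 7388 km. Period T = 2π√(a³/μ) = 2π√(7388³/398600) = 6319.8 s = 105.33 min.
Single-satellite node shift = (6319.8/86166) × 360° = 26.40°.
With 8 satellites evenly phased, successive equator crossings are 26.40/8 = 3.300° apart.

3.30°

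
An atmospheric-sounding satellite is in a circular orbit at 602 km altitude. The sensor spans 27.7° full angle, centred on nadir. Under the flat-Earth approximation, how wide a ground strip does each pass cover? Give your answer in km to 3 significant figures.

Half-angle = 27.7°/2 = 13.85°.
Swath width ≈ 2h·tan(θ/2) = 2 × 602 × tan(13.85°) = 296.8 km.

297 km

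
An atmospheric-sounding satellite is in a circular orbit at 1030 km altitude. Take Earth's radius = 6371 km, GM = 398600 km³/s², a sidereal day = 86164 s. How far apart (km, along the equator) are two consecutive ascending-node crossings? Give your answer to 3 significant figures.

Semi-major axis a = 6371 + 1030 = 7401 km. Period T = 2π√(a³/μ) = 2π√(7401³/398600) = 6336.5 s = 105.61 min.
During one orbit Earth rotates (6336.5 / 86164) × 360° = 26.47°.
At the equator that is 26.47° × (2π·6371/360) km/° = 26.47 × 111.2 = 2944 km.

2940 km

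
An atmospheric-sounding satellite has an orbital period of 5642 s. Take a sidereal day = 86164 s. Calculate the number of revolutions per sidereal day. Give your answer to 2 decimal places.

15.27

Orbits per sidereal day = 86164 / 5642.0 = 15.272.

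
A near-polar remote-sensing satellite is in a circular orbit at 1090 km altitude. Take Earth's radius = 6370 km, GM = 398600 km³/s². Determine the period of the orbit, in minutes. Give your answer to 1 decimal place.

Semi-major axis a = 6370 + 1090 = 7460 km. Period T = 2π√(a³/μ) = 2π√(7460³/398600) = 6412.4 s = 106.87 min.

106.9 min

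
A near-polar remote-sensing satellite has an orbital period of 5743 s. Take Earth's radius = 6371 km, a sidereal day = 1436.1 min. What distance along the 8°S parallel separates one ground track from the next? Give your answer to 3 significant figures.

2640 km

Node shift per orbit = (5743.0/86166) × 360° = 23.99°.
Equatorial spacing = 23.99 × 111.2 km/° = 2668 km.
At 8° latitude, spacing = 2668 × cos(8°) = 2642 km.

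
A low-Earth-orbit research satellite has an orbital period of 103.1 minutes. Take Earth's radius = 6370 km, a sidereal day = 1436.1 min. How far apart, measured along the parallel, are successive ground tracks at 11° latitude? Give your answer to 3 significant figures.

T = 103.1 min = 6186.0 s.
Node shift per orbit = (6186.0/86166) × 360° = 25.84°.
Equatorial spacing = 25.84 × 111.2 km/° = 2873 km.
At 11° latitude, spacing = 2873 × cos(11°) = 2821 km.

2820 km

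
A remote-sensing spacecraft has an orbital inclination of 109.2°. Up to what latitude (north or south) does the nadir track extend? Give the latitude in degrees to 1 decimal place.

70.8°

Retrograde orbit: the ground track reaches ±(180° − i) = ±(180 − 109.2) = ±70.8°.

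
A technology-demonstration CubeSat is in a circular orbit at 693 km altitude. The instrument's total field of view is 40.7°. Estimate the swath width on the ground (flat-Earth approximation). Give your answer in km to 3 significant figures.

Half-angle = 40.7°/2 = 20.35°.
Swath width ≈ 2h·tan(θ/2) = 2 × 693 × tan(20.35°) = 514.1 km.

514 km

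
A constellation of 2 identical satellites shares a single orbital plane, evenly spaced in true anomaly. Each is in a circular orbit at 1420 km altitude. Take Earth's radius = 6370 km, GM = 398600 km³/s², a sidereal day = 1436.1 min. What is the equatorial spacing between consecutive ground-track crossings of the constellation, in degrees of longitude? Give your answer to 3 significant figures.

14.3°

Semi-major axis a = 6370 + 1420 = 7790 km. Period T = 2π√(a³/μ) = 2π√(7790³/398600) = 6842.5 s = 114.04 min.
Single-satellite node shift = (6842.5/86166) × 360° = 28.59°.
With 2 satellites evenly phased, successive equator crossings are 28.59/2 = 14.294° apart.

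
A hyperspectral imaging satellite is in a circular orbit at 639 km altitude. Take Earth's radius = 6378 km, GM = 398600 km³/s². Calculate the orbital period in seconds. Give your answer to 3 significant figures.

5850 seconds

Semi-major axis a = 6378 + 639 = 7017 km. Period T = 2π√(a³/μ) = 2π√(7017³/398600) = 5849.8 s = 97.50 min.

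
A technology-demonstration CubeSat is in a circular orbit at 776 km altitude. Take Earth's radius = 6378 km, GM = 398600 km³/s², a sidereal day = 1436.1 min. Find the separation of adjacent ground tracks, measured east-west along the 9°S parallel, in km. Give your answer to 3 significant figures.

Semi-major axis a = 6378 + 776 = 7154 km. Period T = 2π√(a³/μ) = 2π√(7154³/398600) = 6021.9 s = 100.37 min.
Node shift per orbit = (6021.9/86166) × 360° = 25.16°.
Equatorial spacing = 25.16 × 111.3 km/° = 2801 km.
At 9° latitude, spacing = 2801 × cos(9°) = 2766 km.

2770 km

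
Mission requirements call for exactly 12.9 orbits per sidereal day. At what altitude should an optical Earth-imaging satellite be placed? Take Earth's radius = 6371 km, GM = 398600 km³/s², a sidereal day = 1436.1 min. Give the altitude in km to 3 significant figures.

1290 km

Required period T = 86166 / 12.9 = 6679.5 s.
From T = 2π√(a³/μ): a = (μ T²/4π²)^(1/3) = (398600 × 6679.5² / 4π²)^(1/3) = 7666 km.
Altitude h = a − R = 7666 − 6371 = 1295 km.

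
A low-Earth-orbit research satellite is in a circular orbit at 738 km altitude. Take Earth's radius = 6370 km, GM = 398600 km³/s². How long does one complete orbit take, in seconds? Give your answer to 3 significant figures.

5960 seconds

Semi-major axis a = 6370 + 738 = 7108 km. Period T = 2π√(a³/μ) = 2π√(7108³/398600) = 5963.9 s = 99.40 min.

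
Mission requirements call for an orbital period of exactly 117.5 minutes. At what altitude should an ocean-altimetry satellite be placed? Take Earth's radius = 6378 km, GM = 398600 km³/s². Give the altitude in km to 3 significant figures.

T = 117.5 min = 7050.0 s.
From T = 2π√(a³/μ): a = (μ T²/4π²)^(1/3) = (398600 × 7050.0² / 4π²)^(1/3) = 7947 km.
Altitude h = a − R = 7947 − 6378 = 1569 km.

1570 km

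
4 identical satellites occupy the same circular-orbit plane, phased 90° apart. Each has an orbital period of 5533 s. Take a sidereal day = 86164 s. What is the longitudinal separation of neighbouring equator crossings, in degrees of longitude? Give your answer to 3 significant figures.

Single-satellite node shift = (5533.0/86164) × 360° = 23.12°.
With 4 satellites evenly phased, successive equator crossings are 23.12/4 = 5.779° apart.

5.78°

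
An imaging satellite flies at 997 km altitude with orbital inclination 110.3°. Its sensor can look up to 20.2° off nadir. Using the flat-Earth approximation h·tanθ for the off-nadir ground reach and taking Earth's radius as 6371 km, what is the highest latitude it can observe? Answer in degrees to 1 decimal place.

73.0°

Retrograde orbit: the ground track reaches ±(180° − i) = ±(180 − 110.3) = ±69.7°.
Sensor half-swath on the ground ≈ 997·tan(20.2°) = 367 km = 3.30° of latitude.
Maximum observable latitude ≈ 69.7 + 3.30 = 73.0°.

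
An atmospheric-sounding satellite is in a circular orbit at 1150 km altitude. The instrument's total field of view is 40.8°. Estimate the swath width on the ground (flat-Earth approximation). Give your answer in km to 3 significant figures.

855 km

Half-angle = 40.8°/2 = 20.4°.
Swath width ≈ 2h·tan(θ/2) = 2 × 1150 × tan(20.4°) = 855.4 km.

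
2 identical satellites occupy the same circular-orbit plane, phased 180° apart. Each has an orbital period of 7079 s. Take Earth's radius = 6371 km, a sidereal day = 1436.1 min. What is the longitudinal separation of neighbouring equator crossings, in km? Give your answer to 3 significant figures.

1640 km

Single-satellite node shift = (7079.0/86166) × 360° = 29.58°.
With 2 satellites evenly phased, successive equator crossings are 29.58/2 = 14.788° apart.
That is 14.788 × 111.2 = 1644 km at the equator.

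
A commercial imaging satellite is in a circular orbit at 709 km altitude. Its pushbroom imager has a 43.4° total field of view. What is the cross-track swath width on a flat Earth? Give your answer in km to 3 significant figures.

564 km

Half-angle = 43.4°/2 = 21.7°.
Swath width ≈ 2h·tan(θ/2) = 2 × 709 × tan(21.7°) = 564.3 km.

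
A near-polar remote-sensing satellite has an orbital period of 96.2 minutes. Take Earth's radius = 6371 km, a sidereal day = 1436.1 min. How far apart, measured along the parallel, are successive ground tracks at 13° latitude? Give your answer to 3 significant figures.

2610 km

T = 96.2 min = 5772.0 s.
Node shift per orbit = (5772.0/86166) × 360° = 24.12°.
Equatorial spacing = 24.12 × 111.2 km/° = 2682 km.
At 13° latitude, spacing = 2682 × cos(13°) = 2613 km.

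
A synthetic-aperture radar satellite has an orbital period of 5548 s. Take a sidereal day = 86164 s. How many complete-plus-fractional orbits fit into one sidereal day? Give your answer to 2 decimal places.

Orbits per sidereal day = 86164 / 5548.0 = 15.531.

15.53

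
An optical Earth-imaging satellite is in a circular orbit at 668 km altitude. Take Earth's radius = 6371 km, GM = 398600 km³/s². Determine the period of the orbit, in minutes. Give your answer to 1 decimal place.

Semi-major axis a = 6371 + 668 = 7039 km. Period T = 2π√(a³/μ) = 2π√(7039³/398600) = 5877.3 s = 97.95 min.

98.0 min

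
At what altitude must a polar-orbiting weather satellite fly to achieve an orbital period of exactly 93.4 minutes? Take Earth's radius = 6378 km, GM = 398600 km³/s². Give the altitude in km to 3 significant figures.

T = 93.4 min = 5604.0 s.
From T = 2π√(a³/μ): a = (μ T²/4π²)^(1/3) = (398600 × 5604.0² / 4π²)^(1/3) = 6819 km.
Altitude h = a − R = 6819 − 6378 = 441 km.

441 km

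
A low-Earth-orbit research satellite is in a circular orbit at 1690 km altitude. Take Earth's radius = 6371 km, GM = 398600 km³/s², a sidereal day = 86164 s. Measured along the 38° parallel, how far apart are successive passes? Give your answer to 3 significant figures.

Semi-major axis a = 6371 + 1690 = 8061 km. Period T = 2π√(a³/μ) = 2π√(8061³/398600) = 7202.7 s = 120.04 min.
Node shift per orbit = (7202.7/86164) × 360° = 30.09°.
Equatorial spacing = 30.09 × 111.2 km/° = 3346 km.
At 38° latitude, spacing = 3346 × cos(38°) = 2637 km.

2640 km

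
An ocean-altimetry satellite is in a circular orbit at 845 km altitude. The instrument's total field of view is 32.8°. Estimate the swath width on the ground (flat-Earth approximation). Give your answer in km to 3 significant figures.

Half-angle = 32.8°/2 = 16.4°.
Swath width ≈ 2h·tan(θ/2) = 2 × 845 × tan(16.4°) = 497.4 km.

497 km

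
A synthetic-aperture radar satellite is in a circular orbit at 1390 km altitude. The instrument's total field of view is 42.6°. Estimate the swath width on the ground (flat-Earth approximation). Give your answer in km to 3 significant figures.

1080 km

Half-angle = 42.6°/2 = 21.3°.
Swath width ≈ 2h·tan(θ/2) = 2 × 1390 × tan(21.3°) = 1083.9 km.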